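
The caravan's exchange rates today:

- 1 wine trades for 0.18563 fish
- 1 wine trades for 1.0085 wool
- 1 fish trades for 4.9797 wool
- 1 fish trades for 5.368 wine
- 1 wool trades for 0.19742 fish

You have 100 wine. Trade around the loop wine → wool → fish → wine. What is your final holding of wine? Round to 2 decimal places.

106.88

100 wine × 1.0085 = 100.85 wool
100.85 wool × 0.19742 = 19.909807 fish
19.909807 fish × 5.368 = 106.875843976 wine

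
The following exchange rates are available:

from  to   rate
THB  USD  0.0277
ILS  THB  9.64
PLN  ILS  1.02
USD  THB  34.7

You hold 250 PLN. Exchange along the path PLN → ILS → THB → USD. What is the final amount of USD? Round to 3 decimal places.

68.092

250 PLN × 1.02 = 255 ILS
255 ILS × 9.64 = 2458.2 THB
2458.2 THB × 0.0277 = 68.09214 USD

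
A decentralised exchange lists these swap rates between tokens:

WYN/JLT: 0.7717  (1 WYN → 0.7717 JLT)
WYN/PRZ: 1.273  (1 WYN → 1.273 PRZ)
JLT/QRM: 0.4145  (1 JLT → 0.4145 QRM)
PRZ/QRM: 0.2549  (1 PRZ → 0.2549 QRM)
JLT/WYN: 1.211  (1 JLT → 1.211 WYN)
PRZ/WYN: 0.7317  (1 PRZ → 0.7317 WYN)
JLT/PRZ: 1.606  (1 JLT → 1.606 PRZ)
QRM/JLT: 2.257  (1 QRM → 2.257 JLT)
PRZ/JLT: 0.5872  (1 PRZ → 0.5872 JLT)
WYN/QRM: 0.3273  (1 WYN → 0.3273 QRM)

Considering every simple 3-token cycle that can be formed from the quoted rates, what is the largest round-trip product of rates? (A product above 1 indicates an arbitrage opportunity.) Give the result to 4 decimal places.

0.9239

JLT→PRZ→QRM→JLT: 1.606 × 0.2549 × 2.257 = 0.92395
JLT→PRZ→WYN→JLT: 1.606 × 0.7317 × 0.7717 = 0.90683
JLT→WYN→PRZ→JLT: 1.211 × 1.273 × 0.5872 = 0.90523
JLT→WYN→QRM→JLT: 1.211 × 0.3273 × 2.257 = 0.89459
Maximum is JLT→PRZ→QRM→JLT at 0.9239; no arbitrage — every cycle loses value.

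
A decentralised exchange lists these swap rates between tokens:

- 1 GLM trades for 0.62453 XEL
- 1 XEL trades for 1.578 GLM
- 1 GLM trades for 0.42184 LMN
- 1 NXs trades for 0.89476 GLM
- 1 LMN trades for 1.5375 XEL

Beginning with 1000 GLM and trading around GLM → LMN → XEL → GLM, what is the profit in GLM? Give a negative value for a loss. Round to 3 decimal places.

1000 GLM × 0.42184 = 421.84 LMN
421.84 LMN × 1.5375 = 648.579 XEL
648.579 XEL × 1.578 = 1023.457662 GLM
Net change: 1023.457662 − 1000 = 23.457662 GLM

23.458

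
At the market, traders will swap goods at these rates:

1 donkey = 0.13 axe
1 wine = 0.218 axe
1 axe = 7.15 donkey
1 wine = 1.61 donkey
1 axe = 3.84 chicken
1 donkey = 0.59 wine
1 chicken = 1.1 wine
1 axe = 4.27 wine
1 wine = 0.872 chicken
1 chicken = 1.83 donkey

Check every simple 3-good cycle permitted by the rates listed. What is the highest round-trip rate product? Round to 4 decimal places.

0.9415

donkey→wine→chicken→donkey: 0.59 × 0.872 × 1.83 = 0.94150
axe→chicken→wine→axe: 3.84 × 1.1 × 0.218 = 0.92083
axe→donkey→wine→axe: 7.15 × 0.59 × 0.218 = 0.91963
axe→chicken→donkey→axe: 3.84 × 1.83 × 0.13 = 0.91354
axe→wine→donkey→axe: 4.27 × 1.61 × 0.13 = 0.89371
Maximum is donkey→wine→chicken→donkey at 0.9415; no arbitrage — every cycle loses value.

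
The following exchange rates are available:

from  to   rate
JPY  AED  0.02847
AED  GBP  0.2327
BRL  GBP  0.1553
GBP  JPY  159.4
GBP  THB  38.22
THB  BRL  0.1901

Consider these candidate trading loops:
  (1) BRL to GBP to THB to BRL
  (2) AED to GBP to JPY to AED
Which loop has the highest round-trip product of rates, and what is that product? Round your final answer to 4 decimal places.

(1) 0.1553 × 38.22 × 0.1901 = 1.12835
(2) 0.2327 × 159.4 × 0.02847 = 1.05602
Highest is cycle (1) at 1.1284 (>1, arbitrage).

1.1284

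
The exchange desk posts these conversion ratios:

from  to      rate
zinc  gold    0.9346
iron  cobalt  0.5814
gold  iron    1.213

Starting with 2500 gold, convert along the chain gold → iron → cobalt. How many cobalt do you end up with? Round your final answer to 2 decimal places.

2500 gold × 1.213 = 3032.5 iron
3032.5 iron × 0.5814 = 1763.0955 cobalt

1763.10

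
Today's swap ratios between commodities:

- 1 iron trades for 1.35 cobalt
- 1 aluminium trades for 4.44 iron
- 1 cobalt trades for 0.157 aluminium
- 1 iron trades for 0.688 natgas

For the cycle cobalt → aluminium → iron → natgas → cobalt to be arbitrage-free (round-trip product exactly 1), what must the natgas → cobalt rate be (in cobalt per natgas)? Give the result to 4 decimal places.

2.0851

Known legs of the cycle: 0.157 × 4.44 × 0.688 = 0.47959104
For no arbitrage the full-cycle product must be 1, so the missing rate is 1 / 0.47959104 ≈ 2.085110.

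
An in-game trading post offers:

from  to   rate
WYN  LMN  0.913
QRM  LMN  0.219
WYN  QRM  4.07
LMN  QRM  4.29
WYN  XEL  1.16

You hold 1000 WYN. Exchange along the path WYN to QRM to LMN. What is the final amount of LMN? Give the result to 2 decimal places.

891.33

1000 WYN × 4.07 = 4070 QRM
4070 QRM × 0.219 = 891.33 LMN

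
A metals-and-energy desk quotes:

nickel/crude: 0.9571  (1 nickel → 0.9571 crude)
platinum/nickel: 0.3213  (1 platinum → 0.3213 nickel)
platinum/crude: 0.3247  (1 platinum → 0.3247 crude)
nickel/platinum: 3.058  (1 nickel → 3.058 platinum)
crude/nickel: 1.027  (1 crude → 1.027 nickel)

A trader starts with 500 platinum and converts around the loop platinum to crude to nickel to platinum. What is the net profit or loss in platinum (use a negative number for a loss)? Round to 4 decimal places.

500 platinum × 0.3247 = 162.35 crude
162.35 crude × 1.027 = 166.73345 nickel
166.73345 nickel × 3.058 = 509.8708901 platinum
Net change: 509.8708901 − 500 = 9.8708901 platinum

9.8709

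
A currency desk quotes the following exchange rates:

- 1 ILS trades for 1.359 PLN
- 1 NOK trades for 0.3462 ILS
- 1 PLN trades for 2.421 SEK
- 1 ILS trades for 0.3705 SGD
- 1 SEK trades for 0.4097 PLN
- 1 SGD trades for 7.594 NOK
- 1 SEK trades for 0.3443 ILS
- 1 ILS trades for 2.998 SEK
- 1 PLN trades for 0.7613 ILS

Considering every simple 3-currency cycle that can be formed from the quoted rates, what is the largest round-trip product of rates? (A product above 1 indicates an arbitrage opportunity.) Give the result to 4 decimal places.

1.1328

PLN→SEK→ILS→PLN: 2.421 × 0.3443 × 1.359 = 1.13279
NOK→ILS→SGD→NOK: 0.3462 × 0.3705 × 7.594 = 0.97406
PLN→ILS→SEK→PLN: 0.7613 × 2.998 × 0.4097 = 0.93509
Maximum is PLN→SEK→ILS→PLN at 1.1328; arbitrage exists.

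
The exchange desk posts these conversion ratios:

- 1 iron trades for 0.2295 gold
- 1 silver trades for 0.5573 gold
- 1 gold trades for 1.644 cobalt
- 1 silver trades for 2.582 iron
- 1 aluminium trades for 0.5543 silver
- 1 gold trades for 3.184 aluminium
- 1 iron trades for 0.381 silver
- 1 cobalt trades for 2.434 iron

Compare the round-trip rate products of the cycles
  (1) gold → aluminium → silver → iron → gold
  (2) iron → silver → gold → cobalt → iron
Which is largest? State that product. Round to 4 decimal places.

1.0458

(1) 3.184 × 0.5543 × 2.582 × 0.2295 = 1.04582
(2) 0.381 × 0.5573 × 1.644 × 2.434 = 0.84964
Highest is cycle (1) at 1.0458 (>1, arbitrage).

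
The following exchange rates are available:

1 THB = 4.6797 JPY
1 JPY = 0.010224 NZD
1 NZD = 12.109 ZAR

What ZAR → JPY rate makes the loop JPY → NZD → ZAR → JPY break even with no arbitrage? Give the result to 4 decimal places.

8.0774

Known legs of the cycle: 0.010224 × 12.109 = 0.123802416
For no arbitrage the full-cycle product must be 1, so the missing rate is 1 / 0.123802416 ≈ 8.077387.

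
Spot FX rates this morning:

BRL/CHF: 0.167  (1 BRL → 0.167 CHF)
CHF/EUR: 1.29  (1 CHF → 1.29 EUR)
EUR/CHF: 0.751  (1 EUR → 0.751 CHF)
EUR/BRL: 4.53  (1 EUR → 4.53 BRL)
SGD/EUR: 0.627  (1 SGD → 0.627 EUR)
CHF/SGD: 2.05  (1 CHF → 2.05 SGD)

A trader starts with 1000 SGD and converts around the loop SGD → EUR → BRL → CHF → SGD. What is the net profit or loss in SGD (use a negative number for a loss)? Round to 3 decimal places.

1000 SGD × 0.627 = 627 EUR
627 EUR × 4.53 = 2840.31 BRL
2840.31 BRL × 0.167 = 474.33177 CHF
474.33177 CHF × 2.05 = 972.3801285 SGD
Net change: 972.3801285 − 1000 = -27.6198715 SGD

-27.620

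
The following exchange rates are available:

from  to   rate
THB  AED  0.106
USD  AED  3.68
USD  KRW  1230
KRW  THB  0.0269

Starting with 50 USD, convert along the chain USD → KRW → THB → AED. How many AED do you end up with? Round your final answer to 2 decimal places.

50 USD × 1230 = 61500 KRW
61500 KRW × 0.0269 = 1654.35 THB
1654.35 THB × 0.106 = 175.3611 AED

175.36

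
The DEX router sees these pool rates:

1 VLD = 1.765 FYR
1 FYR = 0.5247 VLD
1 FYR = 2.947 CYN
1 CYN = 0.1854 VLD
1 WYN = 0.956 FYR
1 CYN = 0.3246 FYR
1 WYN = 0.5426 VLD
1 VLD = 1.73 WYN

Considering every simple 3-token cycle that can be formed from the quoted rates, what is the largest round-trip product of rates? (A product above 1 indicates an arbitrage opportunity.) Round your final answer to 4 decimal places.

0.9643

CYN→VLD→FYR→CYN: 0.1854 × 1.765 × 2.947 = 0.96435
FYR→VLD→WYN→FYR: 0.5247 × 1.73 × 0.956 = 0.86779
Maximum is CYN→VLD→FYR→CYN at 0.9643; no arbitrage — every cycle loses value.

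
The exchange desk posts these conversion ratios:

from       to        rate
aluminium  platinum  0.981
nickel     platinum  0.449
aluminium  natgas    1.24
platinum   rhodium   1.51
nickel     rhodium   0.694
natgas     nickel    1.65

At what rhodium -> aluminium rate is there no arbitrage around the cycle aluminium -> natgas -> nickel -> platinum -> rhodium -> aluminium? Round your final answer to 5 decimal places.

0.72089

Known legs of the cycle: 1.24 × 1.65 × 0.449 × 1.51 = 1.38716754
For no arbitrage the full-cycle product must be 1, so the missing rate is 1 / 1.38716754 ≈ 0.7208935.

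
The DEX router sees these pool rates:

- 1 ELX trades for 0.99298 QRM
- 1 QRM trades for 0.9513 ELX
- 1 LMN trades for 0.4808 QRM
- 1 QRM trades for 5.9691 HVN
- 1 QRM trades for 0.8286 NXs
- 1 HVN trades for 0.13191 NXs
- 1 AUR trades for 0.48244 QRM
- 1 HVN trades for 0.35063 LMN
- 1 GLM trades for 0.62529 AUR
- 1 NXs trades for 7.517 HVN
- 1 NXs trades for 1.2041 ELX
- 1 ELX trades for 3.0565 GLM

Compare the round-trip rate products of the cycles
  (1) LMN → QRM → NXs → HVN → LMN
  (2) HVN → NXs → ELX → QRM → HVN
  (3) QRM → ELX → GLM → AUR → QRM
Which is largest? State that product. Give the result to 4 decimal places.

1.0500

(1) 0.4808 × 0.8286 × 7.517 × 0.35063 = 1.05003
(2) 0.13191 × 1.2041 × 0.99298 × 5.9691 = 0.94143
(3) 0.9513 × 3.0565 × 0.62529 × 0.48244 = 0.87714
Highest is cycle (1) at 1.0500 (>1, arbitrage).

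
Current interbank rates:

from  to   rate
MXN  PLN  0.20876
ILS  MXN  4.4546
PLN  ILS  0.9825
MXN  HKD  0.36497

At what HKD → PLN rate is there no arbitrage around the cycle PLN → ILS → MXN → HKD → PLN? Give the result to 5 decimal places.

0.62604

Known legs of the cycle: 0.9825 × 4.4546 × 0.36497 = 1.597343943165
For no arbitrage the full-cycle product must be 1, so the missing rate is 1 / 1.597343943165 ≈ 0.6260392.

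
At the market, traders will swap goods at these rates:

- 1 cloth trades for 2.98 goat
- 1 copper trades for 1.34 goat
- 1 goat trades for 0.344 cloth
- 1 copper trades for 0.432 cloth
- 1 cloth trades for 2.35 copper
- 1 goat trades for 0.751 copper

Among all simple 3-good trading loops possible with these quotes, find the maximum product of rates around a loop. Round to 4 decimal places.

cloth→copper→goat→cloth: 2.35 × 1.34 × 0.344 = 1.08326
cloth→goat→copper→cloth: 2.98 × 0.751 × 0.432 = 0.96681
Maximum is cloth→copper→goat→cloth at 1.0833; arbitrage exists.

1.0833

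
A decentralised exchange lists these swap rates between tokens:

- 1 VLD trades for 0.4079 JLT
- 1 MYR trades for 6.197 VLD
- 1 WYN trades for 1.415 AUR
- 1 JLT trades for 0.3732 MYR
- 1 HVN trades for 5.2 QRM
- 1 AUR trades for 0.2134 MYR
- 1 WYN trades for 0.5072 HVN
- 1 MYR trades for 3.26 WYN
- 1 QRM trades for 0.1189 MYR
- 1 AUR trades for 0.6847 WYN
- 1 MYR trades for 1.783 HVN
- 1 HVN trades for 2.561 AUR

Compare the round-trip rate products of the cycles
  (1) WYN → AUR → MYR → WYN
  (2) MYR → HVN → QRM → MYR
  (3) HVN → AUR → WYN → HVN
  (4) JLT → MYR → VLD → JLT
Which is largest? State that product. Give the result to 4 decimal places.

1.1024

(1) 1.415 × 0.2134 × 3.26 = 0.98439
(2) 1.783 × 5.2 × 0.1189 = 1.10239
(3) 2.561 × 0.6847 × 0.5072 = 0.88938
(4) 0.3732 × 6.197 × 0.4079 = 0.94336
Highest is cycle (2) at 1.1024 (>1, arbitrage).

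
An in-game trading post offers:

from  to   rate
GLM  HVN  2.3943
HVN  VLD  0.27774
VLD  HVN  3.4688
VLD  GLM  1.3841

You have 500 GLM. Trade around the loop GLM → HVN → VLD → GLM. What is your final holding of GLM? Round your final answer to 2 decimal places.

460.21

500 GLM × 2.3943 = 1197.15 HVN
1197.15 HVN × 0.27774 = 332.496441 VLD
332.496441 VLD × 1.3841 = 460.2083239881 GLM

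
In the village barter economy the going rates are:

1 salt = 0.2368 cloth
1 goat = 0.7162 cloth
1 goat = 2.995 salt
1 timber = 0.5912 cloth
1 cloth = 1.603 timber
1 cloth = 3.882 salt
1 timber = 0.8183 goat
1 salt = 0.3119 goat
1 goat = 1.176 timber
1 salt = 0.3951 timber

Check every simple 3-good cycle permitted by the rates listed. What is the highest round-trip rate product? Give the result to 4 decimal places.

goat→salt→timber→goat: 2.995 × 0.3951 × 0.8183 = 0.96831
goat→cloth→timber→goat: 0.7162 × 1.603 × 0.8183 = 0.93946
timber→cloth→salt→timber: 0.5912 × 3.882 × 0.3951 = 0.90677
goat→cloth→salt→goat: 0.7162 × 3.882 × 0.3119 = 0.86717
Maximum is goat→salt→timber→goat at 0.9683; no arbitrage — every cycle loses value.

0.9683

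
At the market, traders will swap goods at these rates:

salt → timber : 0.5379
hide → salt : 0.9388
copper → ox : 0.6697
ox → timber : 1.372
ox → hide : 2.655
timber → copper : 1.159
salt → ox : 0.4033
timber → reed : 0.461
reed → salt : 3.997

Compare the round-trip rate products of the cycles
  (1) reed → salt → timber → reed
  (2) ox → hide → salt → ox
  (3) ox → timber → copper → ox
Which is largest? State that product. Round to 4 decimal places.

1.0649

(1) 3.997 × 0.5379 × 0.461 = 0.99114
(2) 2.655 × 0.9388 × 0.4033 = 1.00523
(3) 1.372 × 1.159 × 0.6697 = 1.06492
Highest is cycle (3) at 1.0649 (>1, arbitrage).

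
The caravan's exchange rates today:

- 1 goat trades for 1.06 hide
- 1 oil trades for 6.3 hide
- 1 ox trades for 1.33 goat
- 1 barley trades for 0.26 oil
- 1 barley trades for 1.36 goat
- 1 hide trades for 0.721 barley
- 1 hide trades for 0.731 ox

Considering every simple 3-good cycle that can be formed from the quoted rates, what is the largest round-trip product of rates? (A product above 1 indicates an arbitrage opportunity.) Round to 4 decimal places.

barley→oil→hide→barley: 0.26 × 6.3 × 0.721 = 1.18100
barley→goat→hide→barley: 1.36 × 1.06 × 0.721 = 1.03939
hide→ox→goat→hide: 0.731 × 1.33 × 1.06 = 1.03056
Maximum is barley→oil→hide→barley at 1.1810; arbitrage exists.

1.1810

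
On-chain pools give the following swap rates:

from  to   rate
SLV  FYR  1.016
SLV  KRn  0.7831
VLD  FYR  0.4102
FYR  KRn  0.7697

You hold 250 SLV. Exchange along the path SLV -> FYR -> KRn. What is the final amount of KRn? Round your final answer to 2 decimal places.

195.50

250 SLV × 1.016 = 254 FYR
254 FYR × 0.7697 = 195.5038 KRn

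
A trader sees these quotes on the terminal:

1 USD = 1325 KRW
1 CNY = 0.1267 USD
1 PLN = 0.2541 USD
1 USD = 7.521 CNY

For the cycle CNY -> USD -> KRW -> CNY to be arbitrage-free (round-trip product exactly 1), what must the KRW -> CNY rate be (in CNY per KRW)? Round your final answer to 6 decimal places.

0.005957

Known legs of the cycle: 0.1267 × 1325 = 167.8775
For no arbitrage the full-cycle product must be 1, so the missing rate is 1 / 167.8775 ≈ 0.00595672.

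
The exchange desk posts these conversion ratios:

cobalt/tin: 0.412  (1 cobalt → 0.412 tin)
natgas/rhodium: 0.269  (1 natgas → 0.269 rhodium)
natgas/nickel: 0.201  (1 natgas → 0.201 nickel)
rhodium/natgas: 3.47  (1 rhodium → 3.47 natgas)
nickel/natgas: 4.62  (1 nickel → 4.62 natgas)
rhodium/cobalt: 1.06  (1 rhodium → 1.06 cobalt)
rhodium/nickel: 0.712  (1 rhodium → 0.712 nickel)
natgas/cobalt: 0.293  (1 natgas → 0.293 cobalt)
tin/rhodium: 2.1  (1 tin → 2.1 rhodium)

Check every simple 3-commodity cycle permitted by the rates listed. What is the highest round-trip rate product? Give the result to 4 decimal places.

cobalt→tin→rhodium→cobalt: 0.412 × 2.1 × 1.06 = 0.91711
natgas→rhodium→nickel→natgas: 0.269 × 0.712 × 4.62 = 0.88486
Maximum is cobalt→tin→rhodium→cobalt at 0.9171; no arbitrage — every cycle loses value.

0.9171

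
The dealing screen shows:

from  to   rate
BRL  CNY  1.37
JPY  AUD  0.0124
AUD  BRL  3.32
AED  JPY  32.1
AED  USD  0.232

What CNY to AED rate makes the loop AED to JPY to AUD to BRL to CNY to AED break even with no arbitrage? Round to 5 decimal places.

Known legs of the cycle: 32.1 × 0.0124 × 3.32 × 1.37 = 1.810445136
For no arbitrage the full-cycle product must be 1, so the missing rate is 1 / 1.810445136 ≈ 0.5523503.

0.55235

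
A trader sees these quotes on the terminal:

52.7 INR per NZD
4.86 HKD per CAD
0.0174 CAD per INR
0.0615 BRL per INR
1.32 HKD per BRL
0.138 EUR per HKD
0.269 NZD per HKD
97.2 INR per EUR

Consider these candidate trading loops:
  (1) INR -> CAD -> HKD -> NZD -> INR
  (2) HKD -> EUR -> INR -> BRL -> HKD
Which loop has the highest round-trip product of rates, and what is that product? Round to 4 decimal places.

1.1988

(1) 0.0174 × 4.86 × 0.269 × 52.7 = 1.19880
(2) 0.138 × 97.2 × 0.0615 × 1.32 = 1.08892
Highest is cycle (1) at 1.1988 (>1, arbitrage).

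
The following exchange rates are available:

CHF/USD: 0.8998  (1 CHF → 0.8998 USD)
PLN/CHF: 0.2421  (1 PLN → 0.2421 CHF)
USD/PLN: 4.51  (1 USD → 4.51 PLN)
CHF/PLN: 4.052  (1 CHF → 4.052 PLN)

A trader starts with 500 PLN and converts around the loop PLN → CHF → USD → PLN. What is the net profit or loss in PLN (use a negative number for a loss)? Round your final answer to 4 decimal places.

-8.7672

500 PLN × 0.2421 = 121.05 CHF
121.05 CHF × 0.8998 = 108.92079 USD
108.92079 USD × 4.51 = 491.2327629 PLN
Net change: 491.2327629 − 500 = -8.7672371 PLN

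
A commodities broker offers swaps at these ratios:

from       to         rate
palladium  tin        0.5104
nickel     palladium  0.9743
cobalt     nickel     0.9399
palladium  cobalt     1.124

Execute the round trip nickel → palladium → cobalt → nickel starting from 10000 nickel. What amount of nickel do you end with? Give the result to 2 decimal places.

10292.97

10000 nickel × 0.9743 = 9743 palladium
9743 palladium × 1.124 = 10951.132 cobalt
10951.132 cobalt × 0.9399 = 10292.9689668 nickel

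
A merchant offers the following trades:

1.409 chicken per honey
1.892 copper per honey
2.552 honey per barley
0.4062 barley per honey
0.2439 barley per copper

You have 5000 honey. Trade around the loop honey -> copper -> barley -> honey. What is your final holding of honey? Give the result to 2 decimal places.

5000 honey × 1.892 = 9460 copper
9460 copper × 0.2439 = 2307.294 barley
2307.294 barley × 2.552 = 5888.214288 honey

5888.21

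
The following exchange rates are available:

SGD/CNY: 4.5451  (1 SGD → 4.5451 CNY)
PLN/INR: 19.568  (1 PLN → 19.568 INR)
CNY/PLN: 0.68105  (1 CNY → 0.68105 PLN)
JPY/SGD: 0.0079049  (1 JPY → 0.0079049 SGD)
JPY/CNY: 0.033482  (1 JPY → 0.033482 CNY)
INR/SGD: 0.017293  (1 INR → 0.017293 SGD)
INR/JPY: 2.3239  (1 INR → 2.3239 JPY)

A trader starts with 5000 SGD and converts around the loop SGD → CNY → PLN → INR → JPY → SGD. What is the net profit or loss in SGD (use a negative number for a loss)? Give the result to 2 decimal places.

5000 SGD × 4.5451 = 22725.5 CNY
22725.5 CNY × 0.68105 = 15477.201775 PLN
15477.201775 PLN × 19.568 = 302857.8843332 INR
302857.8843332 INR × 2.3239 = 703811.43740192348 JPY
703811.43740192348 JPY × 0.0079049 = 5563.559031518464917052 SGD
Net change: 5563.559031518464917052 − 5000 = 563.559031518464917052 SGD

563.56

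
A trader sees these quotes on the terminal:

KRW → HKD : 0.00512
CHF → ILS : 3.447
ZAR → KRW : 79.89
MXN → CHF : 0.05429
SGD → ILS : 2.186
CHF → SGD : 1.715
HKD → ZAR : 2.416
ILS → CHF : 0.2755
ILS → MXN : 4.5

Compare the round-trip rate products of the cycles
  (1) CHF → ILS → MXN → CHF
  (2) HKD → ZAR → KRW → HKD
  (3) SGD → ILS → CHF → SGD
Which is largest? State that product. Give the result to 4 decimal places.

1.0328

(1) 3.447 × 4.5 × 0.05429 = 0.84212
(2) 2.416 × 79.89 × 0.00512 = 0.98823
(3) 2.186 × 0.2755 × 1.715 = 1.03285
Highest is cycle (3) at 1.0328 (>1, arbitrage).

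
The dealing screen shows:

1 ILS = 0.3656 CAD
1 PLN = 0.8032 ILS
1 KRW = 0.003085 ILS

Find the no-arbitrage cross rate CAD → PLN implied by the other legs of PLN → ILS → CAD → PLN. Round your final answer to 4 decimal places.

3.4054

Known legs of the cycle: 0.8032 × 0.3656 = 0.29364992
For no arbitrage the full-cycle product must be 1, so the missing rate is 1 / 0.29364992 ≈ 3.405416.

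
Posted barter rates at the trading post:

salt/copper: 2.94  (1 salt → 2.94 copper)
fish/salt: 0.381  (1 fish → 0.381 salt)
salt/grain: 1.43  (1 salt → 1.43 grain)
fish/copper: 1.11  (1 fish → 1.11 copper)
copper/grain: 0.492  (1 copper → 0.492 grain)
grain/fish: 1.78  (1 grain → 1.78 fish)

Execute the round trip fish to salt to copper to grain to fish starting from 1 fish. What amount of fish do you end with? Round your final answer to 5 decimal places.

1 fish × 0.381 = 0.381 salt
0.381 salt × 2.94 = 1.12014 copper
1.12014 copper × 0.492 = 0.55110888 grain
0.55110888 grain × 1.78 = 0.9809738064 fish

0.98097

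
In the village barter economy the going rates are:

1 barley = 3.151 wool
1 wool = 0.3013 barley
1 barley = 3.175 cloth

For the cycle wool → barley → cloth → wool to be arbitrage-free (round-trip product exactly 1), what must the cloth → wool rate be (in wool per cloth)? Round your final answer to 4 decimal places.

1.0453

Known legs of the cycle: 0.3013 × 3.175 = 0.9566275
For no arbitrage the full-cycle product must be 1, so the missing rate is 1 / 0.9566275 ≈ 1.045339.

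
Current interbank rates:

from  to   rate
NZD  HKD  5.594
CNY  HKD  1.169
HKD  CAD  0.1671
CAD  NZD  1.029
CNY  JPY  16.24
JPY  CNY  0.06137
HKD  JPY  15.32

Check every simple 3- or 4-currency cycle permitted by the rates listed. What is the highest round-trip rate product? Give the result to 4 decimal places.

1.0991

HKD→JPY→CNY→HKD: 15.32 × 0.06137 × 1.169 = 1.09908
NZD→HKD→CAD→NZD: 5.594 × 0.1671 × 1.029 = 0.96187
Maximum is HKD→JPY→CNY→HKD at 1.0991; arbitrage exists.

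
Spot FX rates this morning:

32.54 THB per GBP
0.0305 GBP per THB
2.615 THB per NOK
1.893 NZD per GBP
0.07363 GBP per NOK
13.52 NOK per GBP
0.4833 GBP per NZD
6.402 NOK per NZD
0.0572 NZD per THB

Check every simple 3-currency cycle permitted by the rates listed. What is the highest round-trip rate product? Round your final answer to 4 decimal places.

THB→GBP→NOK→THB: 0.0305 × 13.52 × 2.615 = 1.07832
NZD→NOK→THB→NZD: 6.402 × 2.615 × 0.0572 = 0.95760
NZD→GBP→THB→NZD: 0.4833 × 32.54 × 0.0572 = 0.89956
NZD→NOK→GBP→NZD: 6.402 × 0.07363 × 1.893 = 0.89232
Maximum is THB→GBP→NOK→THB at 1.0783; arbitrage exists.

1.0783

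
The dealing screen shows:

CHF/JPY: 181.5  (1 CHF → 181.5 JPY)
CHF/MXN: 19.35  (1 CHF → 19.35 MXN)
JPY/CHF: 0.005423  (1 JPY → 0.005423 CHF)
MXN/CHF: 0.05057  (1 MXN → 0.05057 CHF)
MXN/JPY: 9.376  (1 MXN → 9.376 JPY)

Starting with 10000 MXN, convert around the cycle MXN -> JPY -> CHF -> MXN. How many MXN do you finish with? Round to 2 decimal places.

10000 MXN × 9.376 = 93760 JPY
93760 JPY × 0.005423 = 508.46048 CHF
508.46048 CHF × 19.35 = 9838.710288 MXN

9838.71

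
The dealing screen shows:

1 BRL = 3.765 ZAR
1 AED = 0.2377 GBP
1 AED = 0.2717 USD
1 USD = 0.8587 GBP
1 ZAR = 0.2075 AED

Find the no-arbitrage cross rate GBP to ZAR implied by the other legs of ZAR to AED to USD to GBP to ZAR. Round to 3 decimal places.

20.656

Known legs of the cycle: 0.2075 × 0.2717 × 0.8587 = 0.048411573925
For no arbitrage the full-cycle product must be 1, so the missing rate is 1 / 0.048411573925 ≈ 20.65622.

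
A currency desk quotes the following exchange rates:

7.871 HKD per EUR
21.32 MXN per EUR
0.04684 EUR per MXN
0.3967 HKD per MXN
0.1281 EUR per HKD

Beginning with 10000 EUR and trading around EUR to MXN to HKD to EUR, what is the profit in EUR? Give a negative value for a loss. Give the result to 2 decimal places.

834.24

10000 EUR × 21.32 = 213200 MXN
213200 MXN × 0.3967 = 84576.44 HKD
84576.44 HKD × 0.1281 = 10834.241964 EUR
Net change: 10834.241964 − 10000 = 834.241964 EUR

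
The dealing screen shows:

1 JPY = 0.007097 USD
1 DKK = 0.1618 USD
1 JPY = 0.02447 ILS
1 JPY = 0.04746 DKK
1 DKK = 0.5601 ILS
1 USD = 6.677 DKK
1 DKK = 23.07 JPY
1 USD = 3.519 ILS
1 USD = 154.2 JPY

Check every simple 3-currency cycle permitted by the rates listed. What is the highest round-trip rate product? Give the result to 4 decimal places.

DKK→USD→JPY→DKK: 0.1618 × 154.2 × 0.04746 = 1.18411
DKK→JPY→USD→DKK: 23.07 × 0.007097 × 6.677 = 1.09321
Maximum is DKK→USD→JPY→DKK at 1.1841; arbitrage exists.

1.1841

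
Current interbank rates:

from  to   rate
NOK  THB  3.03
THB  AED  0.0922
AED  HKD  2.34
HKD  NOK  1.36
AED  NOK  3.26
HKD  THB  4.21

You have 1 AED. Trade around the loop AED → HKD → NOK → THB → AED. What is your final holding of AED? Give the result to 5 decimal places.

1 AED × 2.34 = 2.34 HKD
2.34 HKD × 1.36 = 3.1824 NOK
3.1824 NOK × 3.03 = 9.642672 THB
9.642672 THB × 0.0922 = 0.8890543584 AED

0.88905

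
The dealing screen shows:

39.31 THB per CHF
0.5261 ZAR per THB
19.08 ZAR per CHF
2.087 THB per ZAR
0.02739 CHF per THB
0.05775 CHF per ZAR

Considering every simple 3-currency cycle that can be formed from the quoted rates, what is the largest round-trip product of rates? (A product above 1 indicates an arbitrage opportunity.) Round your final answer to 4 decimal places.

THB→ZAR→CHF→THB: 0.5261 × 0.05775 × 39.31 = 1.19433
THB→CHF→ZAR→THB: 0.02739 × 19.08 × 2.087 = 1.09067
Maximum is THB→ZAR→CHF→THB at 1.1943; arbitrage exists.

1.1943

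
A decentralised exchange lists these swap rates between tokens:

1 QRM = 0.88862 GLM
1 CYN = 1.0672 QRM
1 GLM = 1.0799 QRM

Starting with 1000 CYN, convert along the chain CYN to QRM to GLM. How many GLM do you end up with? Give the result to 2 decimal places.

1000 CYN × 1.0672 = 1067.2 QRM
1067.2 QRM × 0.88862 = 948.335264 GLM

948.34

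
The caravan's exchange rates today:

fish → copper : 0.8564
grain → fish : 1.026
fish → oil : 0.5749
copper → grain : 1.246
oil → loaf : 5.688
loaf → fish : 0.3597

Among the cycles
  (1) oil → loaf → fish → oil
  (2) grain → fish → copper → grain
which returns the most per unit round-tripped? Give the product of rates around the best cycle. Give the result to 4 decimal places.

1.1762

(1) 5.688 × 0.3597 × 0.5749 = 1.17623
(2) 1.026 × 0.8564 × 1.246 = 1.09482
Highest is cycle (1) at 1.1762 (>1, arbitrage).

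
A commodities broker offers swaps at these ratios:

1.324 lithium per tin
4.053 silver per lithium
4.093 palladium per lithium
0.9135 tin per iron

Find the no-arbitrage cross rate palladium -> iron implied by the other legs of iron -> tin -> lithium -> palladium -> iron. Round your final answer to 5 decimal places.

Known legs of the cycle: 0.9135 × 1.324 × 4.093 = 4.950377082
For no arbitrage the full-cycle product must be 1, so the missing rate is 1 / 4.950377082 ≈ 0.2020048.

0.20200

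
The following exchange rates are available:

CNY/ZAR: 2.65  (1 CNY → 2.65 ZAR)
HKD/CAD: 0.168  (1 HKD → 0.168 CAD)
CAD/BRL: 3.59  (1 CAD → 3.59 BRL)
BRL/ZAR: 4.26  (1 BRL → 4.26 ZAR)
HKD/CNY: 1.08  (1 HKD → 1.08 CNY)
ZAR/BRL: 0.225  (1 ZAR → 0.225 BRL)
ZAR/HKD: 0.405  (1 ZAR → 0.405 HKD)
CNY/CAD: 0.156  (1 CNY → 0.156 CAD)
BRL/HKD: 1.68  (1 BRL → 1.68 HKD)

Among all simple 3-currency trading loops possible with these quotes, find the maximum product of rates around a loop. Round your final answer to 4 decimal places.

1.1591

HKD→CNY→ZAR→HKD: 1.08 × 2.65 × 0.405 = 1.15911
HKD→CAD→BRL→HKD: 0.168 × 3.59 × 1.68 = 1.01324
Maximum is HKD→CNY→ZAR→HKD at 1.1591; arbitrage exists.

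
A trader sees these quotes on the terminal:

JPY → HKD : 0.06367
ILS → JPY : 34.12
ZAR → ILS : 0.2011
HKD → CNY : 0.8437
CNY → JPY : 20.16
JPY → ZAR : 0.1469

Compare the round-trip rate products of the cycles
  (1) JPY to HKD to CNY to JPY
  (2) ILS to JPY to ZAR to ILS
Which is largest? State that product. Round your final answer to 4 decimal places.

1.0830

(1) 0.06367 × 0.8437 × 20.16 = 1.08296
(2) 34.12 × 0.1469 × 0.2011 = 1.00796
Highest is cycle (1) at 1.0830 (>1, arbitrage).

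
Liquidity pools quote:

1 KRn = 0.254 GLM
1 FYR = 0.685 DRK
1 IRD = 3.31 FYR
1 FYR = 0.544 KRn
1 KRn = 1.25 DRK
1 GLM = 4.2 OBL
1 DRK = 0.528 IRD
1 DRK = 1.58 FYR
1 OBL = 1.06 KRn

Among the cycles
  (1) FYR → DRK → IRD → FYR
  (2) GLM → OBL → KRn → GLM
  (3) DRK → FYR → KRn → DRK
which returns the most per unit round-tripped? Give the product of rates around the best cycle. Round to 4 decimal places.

(1) 0.685 × 0.528 × 3.31 = 1.19716
(2) 4.2 × 1.06 × 0.254 = 1.13081
(3) 1.58 × 0.544 × 1.25 = 1.07440
Highest is cycle (1) at 1.1972 (>1, arbitrage).

1.1972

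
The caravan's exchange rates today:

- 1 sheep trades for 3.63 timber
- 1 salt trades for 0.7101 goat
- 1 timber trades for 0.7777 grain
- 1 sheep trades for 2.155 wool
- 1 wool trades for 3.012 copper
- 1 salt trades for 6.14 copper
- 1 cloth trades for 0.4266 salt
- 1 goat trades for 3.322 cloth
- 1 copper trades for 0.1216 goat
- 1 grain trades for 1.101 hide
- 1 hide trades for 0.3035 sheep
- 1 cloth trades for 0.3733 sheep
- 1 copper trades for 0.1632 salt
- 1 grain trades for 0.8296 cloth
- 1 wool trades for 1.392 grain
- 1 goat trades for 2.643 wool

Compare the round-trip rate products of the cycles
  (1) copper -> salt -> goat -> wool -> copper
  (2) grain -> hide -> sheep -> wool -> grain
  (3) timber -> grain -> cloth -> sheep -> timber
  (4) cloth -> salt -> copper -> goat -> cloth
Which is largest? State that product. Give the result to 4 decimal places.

(1) 0.1632 × 0.7101 × 2.643 × 3.012 = 0.92255
(2) 1.101 × 0.3035 × 2.155 × 1.392 = 1.00238
(3) 0.7777 × 0.8296 × 0.3733 × 3.63 = 0.87427
(4) 0.4266 × 6.14 × 0.1216 × 3.322 = 1.05809
Highest is cycle (4) at 1.0581 (>1, arbitrage).

1.0581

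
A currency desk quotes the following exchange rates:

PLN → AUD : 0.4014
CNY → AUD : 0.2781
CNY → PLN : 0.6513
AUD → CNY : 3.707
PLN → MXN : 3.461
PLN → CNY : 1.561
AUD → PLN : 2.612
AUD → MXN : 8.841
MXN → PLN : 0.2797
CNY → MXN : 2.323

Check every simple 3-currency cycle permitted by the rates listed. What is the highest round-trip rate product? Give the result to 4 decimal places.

AUD→PLN→CNY→AUD: 2.612 × 1.561 × 0.2781 = 1.13391
PLN→CNY→MXN→PLN: 1.561 × 2.323 × 0.2797 = 1.01425
AUD→MXN→PLN→AUD: 8.841 × 0.2797 × 0.4014 = 0.99259
AUD→CNY→PLN→AUD: 3.707 × 0.6513 × 0.4014 = 0.96913
Maximum is AUD→PLN→CNY→AUD at 1.1339; arbitrage exists.

1.1339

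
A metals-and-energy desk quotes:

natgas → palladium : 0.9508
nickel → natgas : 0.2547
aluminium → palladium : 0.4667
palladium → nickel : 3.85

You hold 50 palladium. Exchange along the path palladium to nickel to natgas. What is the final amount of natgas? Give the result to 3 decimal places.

49.030

50 palladium × 3.85 = 192.5 nickel
192.5 nickel × 0.2547 = 49.02975 natgas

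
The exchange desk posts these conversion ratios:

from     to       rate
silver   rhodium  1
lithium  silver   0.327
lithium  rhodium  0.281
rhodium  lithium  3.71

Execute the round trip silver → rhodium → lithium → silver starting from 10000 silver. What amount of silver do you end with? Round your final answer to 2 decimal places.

12131.70

10000 silver × 1 = 10000 rhodium
10000 rhodium × 3.71 = 37100 lithium
37100 lithium × 0.327 = 12131.7 silver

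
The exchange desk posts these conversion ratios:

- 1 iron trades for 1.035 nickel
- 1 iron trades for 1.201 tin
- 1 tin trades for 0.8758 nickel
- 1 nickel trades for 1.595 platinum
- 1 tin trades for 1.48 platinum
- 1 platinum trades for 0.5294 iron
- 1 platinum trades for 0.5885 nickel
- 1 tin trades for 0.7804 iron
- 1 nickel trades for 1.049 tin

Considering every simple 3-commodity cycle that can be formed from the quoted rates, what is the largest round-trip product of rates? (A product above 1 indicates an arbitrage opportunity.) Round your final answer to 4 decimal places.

platinum→iron→tin→platinum: 0.5294 × 1.201 × 1.48 = 0.94100
platinum→nickel→tin→platinum: 0.5885 × 1.049 × 1.48 = 0.91366
platinum→iron→nickel→platinum: 0.5294 × 1.035 × 1.595 = 0.87395
iron→nickel→tin→iron: 1.035 × 1.049 × 0.7804 = 0.84729
Maximum is platinum→iron→tin→platinum at 0.9410; no arbitrage — every cycle loses value.

0.9410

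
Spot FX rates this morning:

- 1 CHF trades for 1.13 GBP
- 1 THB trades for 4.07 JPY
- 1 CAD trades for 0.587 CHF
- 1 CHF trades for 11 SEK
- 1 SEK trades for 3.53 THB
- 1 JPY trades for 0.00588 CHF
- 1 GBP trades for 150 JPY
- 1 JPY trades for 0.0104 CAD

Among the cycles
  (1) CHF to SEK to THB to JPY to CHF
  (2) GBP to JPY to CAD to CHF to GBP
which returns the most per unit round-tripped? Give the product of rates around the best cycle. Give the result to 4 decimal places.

1.0348

(1) 11 × 3.53 × 4.07 × 0.00588 = 0.92926
(2) 150 × 0.0104 × 0.587 × 1.13 = 1.03476
Highest is cycle (2) at 1.0348 (>1, arbitrage).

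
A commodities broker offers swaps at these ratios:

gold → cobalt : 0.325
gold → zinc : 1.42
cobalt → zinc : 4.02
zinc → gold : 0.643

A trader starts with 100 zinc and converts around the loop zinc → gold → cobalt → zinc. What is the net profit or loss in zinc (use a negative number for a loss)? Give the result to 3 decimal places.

100 zinc × 0.643 = 64.3 gold
64.3 gold × 0.325 = 20.8975 cobalt
20.8975 cobalt × 4.02 = 84.00795 zinc
Net change: 84.00795 − 100 = -15.99205 zinc

-15.992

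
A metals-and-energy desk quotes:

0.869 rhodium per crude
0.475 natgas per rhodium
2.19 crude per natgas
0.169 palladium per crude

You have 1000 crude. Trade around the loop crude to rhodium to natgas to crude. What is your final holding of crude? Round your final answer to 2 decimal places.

1000 crude × 0.869 = 869 rhodium
869 rhodium × 0.475 = 412.775 natgas
412.775 natgas × 2.19 = 903.97725 crude

903.98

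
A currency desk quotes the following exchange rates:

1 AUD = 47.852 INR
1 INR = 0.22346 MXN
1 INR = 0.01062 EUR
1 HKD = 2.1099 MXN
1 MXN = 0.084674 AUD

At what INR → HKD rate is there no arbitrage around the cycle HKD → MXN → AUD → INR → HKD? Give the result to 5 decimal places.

0.11697

Known legs of the cycle: 2.1099 × 0.084674 × 47.852 = 8.5489355412552
For no arbitrage the full-cycle product must be 1, so the missing rate is 1 / 8.5489355412552 ≈ 0.1169736.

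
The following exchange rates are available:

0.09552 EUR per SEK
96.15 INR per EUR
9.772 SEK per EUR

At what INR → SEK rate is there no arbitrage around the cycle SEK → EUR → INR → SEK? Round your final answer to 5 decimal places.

0.10888

Known legs of the cycle: 0.09552 × 96.15 = 9.184248
For no arbitrage the full-cycle product must be 1, so the missing rate is 1 / 9.184248 ≈ 0.1088821.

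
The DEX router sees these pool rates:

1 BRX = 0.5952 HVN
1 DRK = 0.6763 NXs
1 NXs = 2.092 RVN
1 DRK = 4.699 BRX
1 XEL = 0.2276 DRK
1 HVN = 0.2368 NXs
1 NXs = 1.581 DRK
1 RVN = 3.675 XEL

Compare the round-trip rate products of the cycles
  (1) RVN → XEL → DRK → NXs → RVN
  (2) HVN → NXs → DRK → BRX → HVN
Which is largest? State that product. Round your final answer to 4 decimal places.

1.1834

(1) 3.675 × 0.2276 × 0.6763 × 2.092 = 1.18340
(2) 0.2368 × 1.581 × 4.699 × 0.5952 = 1.04708
Highest is cycle (1) at 1.1834 (>1, arbitrage).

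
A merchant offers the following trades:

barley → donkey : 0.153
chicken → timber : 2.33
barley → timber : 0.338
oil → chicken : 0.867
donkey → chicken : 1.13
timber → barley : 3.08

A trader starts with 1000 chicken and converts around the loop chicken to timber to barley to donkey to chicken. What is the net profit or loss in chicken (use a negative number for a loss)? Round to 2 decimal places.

240.73

1000 chicken × 2.33 = 2330 timber
2330 timber × 3.08 = 7176.4 barley
7176.4 barley × 0.153 = 1097.9892 donkey
1097.9892 donkey × 1.13 = 1240.727796 chicken
Net change: 1240.727796 − 1000 = 240.727796 chicken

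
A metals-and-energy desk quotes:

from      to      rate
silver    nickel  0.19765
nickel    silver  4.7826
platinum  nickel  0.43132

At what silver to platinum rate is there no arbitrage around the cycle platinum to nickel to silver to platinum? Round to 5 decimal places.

Known legs of the cycle: 0.43132 × 4.7826 = 2.062831032
For no arbitrage the full-cycle product must be 1, so the missing rate is 1 / 2.062831032 ≈ 0.4847707.

0.48477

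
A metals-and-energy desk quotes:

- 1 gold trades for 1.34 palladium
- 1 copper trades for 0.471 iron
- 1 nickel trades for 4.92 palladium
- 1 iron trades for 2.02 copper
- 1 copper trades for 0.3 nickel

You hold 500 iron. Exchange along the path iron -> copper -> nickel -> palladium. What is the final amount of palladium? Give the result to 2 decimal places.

500 iron × 2.02 = 1010 copper
1010 copper × 0.3 = 303 nickel
303 nickel × 4.92 = 1490.76 palladium

1490.76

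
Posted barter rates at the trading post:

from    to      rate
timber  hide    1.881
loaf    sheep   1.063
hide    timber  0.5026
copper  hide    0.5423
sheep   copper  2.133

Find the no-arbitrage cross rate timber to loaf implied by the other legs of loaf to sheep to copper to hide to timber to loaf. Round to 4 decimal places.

1.6181

Known legs of the cycle: 1.063 × 2.133 × 0.5423 × 0.5026 = 0.61799677489242
For no arbitrage the full-cycle product must be 1, so the missing rate is 1 / 0.61799677489242 ≈ 1.618131.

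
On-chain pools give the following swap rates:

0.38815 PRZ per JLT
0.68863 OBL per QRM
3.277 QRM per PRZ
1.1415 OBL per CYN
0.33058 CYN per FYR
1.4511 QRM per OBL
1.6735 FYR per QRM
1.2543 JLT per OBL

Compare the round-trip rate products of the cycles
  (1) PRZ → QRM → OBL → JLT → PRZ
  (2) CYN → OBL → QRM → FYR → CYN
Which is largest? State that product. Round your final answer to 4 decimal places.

(1) 3.277 × 0.68863 × 1.2543 × 0.38815 = 1.09866
(2) 1.1415 × 1.4511 × 1.6735 × 0.33058 = 0.91638
Highest is cycle (1) at 1.0987 (>1, arbitrage).

1.0987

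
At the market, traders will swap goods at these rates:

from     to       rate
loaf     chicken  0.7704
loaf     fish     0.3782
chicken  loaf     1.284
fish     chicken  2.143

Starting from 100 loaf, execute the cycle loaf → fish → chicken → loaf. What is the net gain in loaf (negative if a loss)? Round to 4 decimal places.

100 loaf × 0.3782 = 37.82 fish
37.82 fish × 2.143 = 81.04826 chicken
81.04826 chicken × 1.284 = 104.06596584 loaf
Net change: 104.06596584 − 100 = 4.06596584 loaf

4.0660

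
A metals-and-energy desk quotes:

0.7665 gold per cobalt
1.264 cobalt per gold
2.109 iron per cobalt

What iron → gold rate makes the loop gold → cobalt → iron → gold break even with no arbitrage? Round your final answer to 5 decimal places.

Known legs of the cycle: 1.264 × 2.109 = 2.665776
For no arbitrage the full-cycle product must be 1, so the missing rate is 1 / 2.665776 ≈ 0.3751253.

0.37513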